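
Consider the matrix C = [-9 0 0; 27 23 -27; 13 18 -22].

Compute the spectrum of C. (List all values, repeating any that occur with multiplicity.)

-9, -4, 5

The characteristic polynomial is p(μ) = det(μI - C).
Expanding the 3×3 determinant: p(μ) = μ^3 + 8μ^2 - 29μ - 180.
Rational-root test: μ = -9 gives p(-9) = 0.
Factor out (μ + 9): p(μ) = (μ + 9)·(μ^2 - μ - 20).
The quadratic factors as (μ + 4)·(μ - 5).
Eigenvalues: -9, -4, 5.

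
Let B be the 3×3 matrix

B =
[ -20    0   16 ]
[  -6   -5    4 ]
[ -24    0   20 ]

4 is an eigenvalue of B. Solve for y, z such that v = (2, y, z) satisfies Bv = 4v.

0, 3

We need (B - 4I)v = 0.
B - 4I = [[-24, 0, 16], [-6, -9, 4], [-24, 0, 16]].
Row 1: (-24)·2 + (0)·y + (16)·z = 0
Row 2: (-6)·2 + (-9)·y + (4)·z = 0
Row 3: (-24)·2 + (0)·y + (16)·z = 0
Solving gives y = 0, z = 3.
Check: B·(2, 0, 3) = (8, 0, 12) = 4·(2, 0, 3).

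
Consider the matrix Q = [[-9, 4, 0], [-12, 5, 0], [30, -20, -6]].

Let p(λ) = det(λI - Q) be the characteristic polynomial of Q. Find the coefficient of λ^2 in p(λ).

The coefficient of λ^2 of det(λI - Q) is −trace(Q).
trace(Q) = (-9) + (5) + (-6) = -10, so the coefficient is 10.

10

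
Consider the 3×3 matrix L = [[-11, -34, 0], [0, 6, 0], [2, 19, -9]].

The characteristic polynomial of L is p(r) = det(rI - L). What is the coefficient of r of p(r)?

-21

p(r) = r^3 + 14r^2 - 21r - 594.
The coefficient of r is -21.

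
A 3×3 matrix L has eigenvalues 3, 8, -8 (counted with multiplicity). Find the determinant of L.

-192

det(L) is the product of the eigenvalues: (3) · (8) · (-8) = -192.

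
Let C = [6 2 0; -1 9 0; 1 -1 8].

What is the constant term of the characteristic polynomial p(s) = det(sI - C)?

p(0) = det(0·I − C) = det(−C) = (−1)^3·det(C).
det(C) = 448, so p(0) = -448.

-448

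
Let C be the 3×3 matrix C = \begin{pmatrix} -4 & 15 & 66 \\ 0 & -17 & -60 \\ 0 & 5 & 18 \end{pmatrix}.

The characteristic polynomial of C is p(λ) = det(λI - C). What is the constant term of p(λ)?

-24

p(λ) = λ^3 + 3λ^2 - 10λ - 24.
The constant term is -24.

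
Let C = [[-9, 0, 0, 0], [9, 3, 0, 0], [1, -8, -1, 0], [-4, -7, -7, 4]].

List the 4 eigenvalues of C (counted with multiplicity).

C is lower triangular, so its eigenvalues are the diagonal entries.
Diagonal: -9, 3, -1, 4.

-9, -1, 3, 4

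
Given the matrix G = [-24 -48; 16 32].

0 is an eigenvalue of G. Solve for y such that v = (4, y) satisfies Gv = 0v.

-2

We need (G)v = 0.
G = [[-24, -48], [16, 32]].
Row 1: (-24)·4 + (-48)·y = 0
Row 2: (16)·4 + (32)·y = 0
Solving gives y = -2.
Check: G·(4, -2) = (0, 0) = 0·(4, -2).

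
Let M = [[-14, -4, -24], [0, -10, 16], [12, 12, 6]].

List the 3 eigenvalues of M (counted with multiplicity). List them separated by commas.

-10, -6, -2

The characteristic polynomial is p(lambda) = det(lambda·I - M).
Expanding along the first row, p(lambda) = lambda^3 + 18·lambda^2 + 92·lambda + 120.
Rational-root test: lambda = -2 gives p(-2) = 0.
Dividing by (lambda + 2) leaves lambda^2 + 16·lambda + 60.
The quadratic factors as (lambda + 10)·(lambda + 6).
Eigenvalues: -10, -6, -2.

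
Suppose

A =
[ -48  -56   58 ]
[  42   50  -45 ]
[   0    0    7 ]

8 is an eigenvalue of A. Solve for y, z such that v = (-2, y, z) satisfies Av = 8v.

We need (A - 8I)v = 0.
A - 8I = [[-56, -56, 58], [42, 42, -45], [0, 0, -1]].
Row 1: (-56)·-2 + (-56)·y + (58)·z = 0
Row 2: (42)·-2 + (42)·y + (-45)·z = 0
Row 3: (0)·-2 + (0)·y + (-1)·z = 0
Solving gives y = 2, z = 0.
Check: A·(-2, 2, 0) = (-16, 16, 0) = 8·(-2, 2, 0).

2, 0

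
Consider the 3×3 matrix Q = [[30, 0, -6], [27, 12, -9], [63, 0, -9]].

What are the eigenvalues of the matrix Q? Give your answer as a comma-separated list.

The characteristic polynomial is p(λ) = det(λI - Q).
Cofactor expansion gives p(λ) = λ^3 - 33λ^2 + 360λ - 1296.
Rational-root test: λ = 12 gives p(12) = 0.
Dividing by (λ - 12) leaves λ^2 - 21λ + 108.
The quadratic factors as (λ - 9)·(λ - 12).
Eigenvalues: 9, 12, 12.

9, 12, 12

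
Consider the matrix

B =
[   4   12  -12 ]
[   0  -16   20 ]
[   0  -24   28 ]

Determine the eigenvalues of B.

The characteristic polynomial is p(r) = det(rI - B).
Expanding along the first row, p(r) = r^3 - 16r^2 + 80r - 128.
Since p(4) = 0, r = 4 is a root.
Factor out (r - 4): p(r) = (r - 4)·(r^2 - 12r + 32).
The quadratic factors as (r - 4)·(r - 8).
Eigenvalues: 4, 4, 8.

4, 4, 8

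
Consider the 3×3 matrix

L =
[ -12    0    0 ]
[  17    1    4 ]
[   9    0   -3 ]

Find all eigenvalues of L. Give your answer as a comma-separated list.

The characteristic polynomial is p(lambda) = det(lambda·I - L).
Cofactor expansion gives p(lambda) = lambda^3 + 14·lambda^2 + 21·lambda - 36.
Rational-root test: lambda = 1 gives p(1) = 0.
Dividing by (lambda - 1) leaves lambda^2 + 15·lambda + 36.
The quadratic factors as (lambda + 12)·(lambda + 3).
Eigenvalues: -12, -3, 1.

-12, -3, 1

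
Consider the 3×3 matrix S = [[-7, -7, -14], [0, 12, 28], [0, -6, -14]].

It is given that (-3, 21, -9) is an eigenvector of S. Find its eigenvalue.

0

Compute Sv: S·(-3, 21, -9) = (0, 0, 0).
Since Sv = λv, compare component 1: 0 = λ·-3, so λ = 0.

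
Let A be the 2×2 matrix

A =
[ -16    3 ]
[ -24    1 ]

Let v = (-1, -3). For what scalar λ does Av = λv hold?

Compute Av: A·(-1, -3) = (7, 21).
Since Av = λv, compare component 1: 7 = λ·-1, so λ = -7.

-7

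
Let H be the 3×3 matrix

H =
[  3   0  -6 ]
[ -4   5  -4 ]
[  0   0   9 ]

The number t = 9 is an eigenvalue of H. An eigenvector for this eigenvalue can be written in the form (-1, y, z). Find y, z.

We need (H - 9I)v = 0.
H - 9I = [[-6, 0, -6], [-4, -4, -4], [0, 0, 0]].
Row 1: (-6)·-1 + (0)·y + (-6)·z = 0
Row 2: (-4)·-1 + (-4)·y + (-4)·z = 0
Row 3: (0)·-1 + (0)·y + (0)·z = 0
Solving gives y = 0, z = 1.
Check: H·(-1, 0, 1) = (-9, 0, 9) = 9·(-1, 0, 1).

0, 1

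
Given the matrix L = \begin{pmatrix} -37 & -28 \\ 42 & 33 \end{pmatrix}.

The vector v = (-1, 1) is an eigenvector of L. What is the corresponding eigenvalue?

-9

Compute Lv: L·(-1, 1) = (9, -9).
Since Lv = λv, compare component 1: 9 = λ·-1, so λ = -9.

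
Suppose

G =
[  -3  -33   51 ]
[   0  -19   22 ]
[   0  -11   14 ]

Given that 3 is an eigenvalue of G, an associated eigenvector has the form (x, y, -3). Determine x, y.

We need (G - 3I)v = 0.
G - 3I = [[-6, -33, 51], [0, -22, 22], [0, -11, 11]].
Row 1: (-6)·x + (-33)·y + (51)·-3 = 0
Row 2: (0)·x + (-22)·y + (22)·-3 = 0
Row 3: (0)·x + (-11)·y + (11)·-3 = 0
Solving gives x = -9, y = -3.
Check: G·(-9, -3, -3) = (-27, -9, -9) = 3·(-9, -3, -3).

-9, -3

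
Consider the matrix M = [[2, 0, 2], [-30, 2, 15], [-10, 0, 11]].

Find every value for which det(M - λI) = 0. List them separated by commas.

2, 6, 7

The characteristic polynomial is p(lambda) = det(lambda·I - M).
Expanding the 3×3 determinant: p(lambda) = lambda^3 - 15·lambda^2 + 68·lambda - 84.
Rational-root test: lambda = 2 gives p(2) = 0.
Dividing by (lambda - 2) leaves lambda^2 - 13·lambda + 42.
The quadratic factors as (lambda - 6)·(lambda - 7).
Eigenvalues: 2, 6, 7.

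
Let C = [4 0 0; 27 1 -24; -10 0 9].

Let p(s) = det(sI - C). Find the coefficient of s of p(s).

p(s) = s^3 - 14s^2 + 49s - 36.
The coefficient of s is 49.

49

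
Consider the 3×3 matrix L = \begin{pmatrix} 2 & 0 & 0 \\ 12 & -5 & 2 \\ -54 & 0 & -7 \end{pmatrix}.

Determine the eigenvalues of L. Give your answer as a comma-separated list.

-7, -5, 2

Compute the characteristic polynomial p(r) = det(rI - L).
Expanding the 3×3 determinant: p(r) = r^3 + 10r^2 + 11r - 70.
Rational-root test: r = 2 gives p(2) = 0.
Factor out (r - 2): p(r) = (r - 2)·(r^2 + 12r + 35).
The quadratic factors as (r + 7)·(r + 5).
Eigenvalues: -7, -5, 2.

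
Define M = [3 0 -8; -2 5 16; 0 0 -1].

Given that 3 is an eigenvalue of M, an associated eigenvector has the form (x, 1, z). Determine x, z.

1, 0

We need (M - 3I)v = 0.
M - 3I = [[0, 0, -8], [-2, 2, 16], [0, 0, -4]].
Row 1: (0)·x + (0)·1 + (-8)·z = 0
Row 2: (-2)·x + (2)·1 + (16)·z = 0
Row 3: (0)·x + (0)·1 + (-4)·z = 0
Solving gives x = 1, z = 0.
Check: M·(1, 1, 0) = (3, 3, 0) = 3·(1, 1, 0).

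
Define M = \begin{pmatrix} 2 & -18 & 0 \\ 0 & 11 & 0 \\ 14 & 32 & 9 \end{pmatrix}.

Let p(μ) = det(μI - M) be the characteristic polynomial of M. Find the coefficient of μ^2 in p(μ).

-22

The coefficient of μ^2 of det(μI - M) is −trace(M).
trace(M) = (2) + (11) + (9) = 22, so the coefficient is -22.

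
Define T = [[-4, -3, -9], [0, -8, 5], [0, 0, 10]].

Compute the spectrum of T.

-8, -4, 10

T is upper triangular, so its eigenvalues are the diagonal entries.
Diagonal: -4, -8, 10.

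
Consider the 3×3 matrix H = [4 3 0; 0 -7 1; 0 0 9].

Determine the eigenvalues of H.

-7, 4, 9

H is upper triangular, so its eigenvalues are the diagonal entries.
Diagonal: 4, -7, 9.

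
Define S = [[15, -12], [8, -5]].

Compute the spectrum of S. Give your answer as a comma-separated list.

det(S - λI) = (15 - λ)(-5 - λ) - (-12)·(8) = λ^2 - 10λ + 21.
This factors as (λ - 3)·(λ - 7) = 0.
Eigenvalues: 3, 7.

3, 7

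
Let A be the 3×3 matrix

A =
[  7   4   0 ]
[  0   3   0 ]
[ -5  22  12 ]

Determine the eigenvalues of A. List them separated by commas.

3, 7, 12

Set up det(rI - A) = 0.
Cofactor expansion gives p(r) = r^3 - 22r^2 + 141r - 252.
Try r = 3: p(3) = 0, so 3 is a root.
Factor out (r - 3): p(r) = (r - 3)·(r^2 - 19r + 84).
The quadratic factors as (r - 7)·(r - 12).
Eigenvalues: 3, 7, 12.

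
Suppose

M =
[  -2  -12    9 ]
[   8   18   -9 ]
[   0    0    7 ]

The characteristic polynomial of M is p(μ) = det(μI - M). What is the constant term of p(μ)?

p(μ) = μ^3 - 23μ^2 + 172μ - 420.
The constant term is -420.

-420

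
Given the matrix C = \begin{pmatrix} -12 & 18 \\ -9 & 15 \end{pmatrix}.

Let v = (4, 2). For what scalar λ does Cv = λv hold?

Compute Cv: C·(4, 2) = (-12, -6).
Since Cv = λv, compare component 1: -12 = λ·4, so λ = -3.

-3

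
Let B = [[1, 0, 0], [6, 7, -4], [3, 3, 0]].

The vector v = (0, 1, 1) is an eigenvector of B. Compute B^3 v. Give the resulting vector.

First find the eigenvalue: Bv = (0, 3, 3) = 3·(0, 1, 1), so λ = 3.
Then B^3 v = λ^3·v = 3^3·(0, 1, 1) = 27·(0, 1, 1) = (0, 27, 27).

(0, 27, 27)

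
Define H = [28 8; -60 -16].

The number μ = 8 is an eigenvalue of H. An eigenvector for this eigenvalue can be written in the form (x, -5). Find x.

We need (H - 8I)v = 0.
H - 8I = [[20, 8], [-60, -24]].
Row 1: (20)·x + (8)·-5 = 0
Row 2: (-60)·x + (-24)·-5 = 0
Solving gives x = 2.
Check: H·(2, -5) = (16, -40) = 8·(2, -5).

2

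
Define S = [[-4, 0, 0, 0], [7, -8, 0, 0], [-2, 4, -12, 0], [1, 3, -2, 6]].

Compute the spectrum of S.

S is lower triangular, so its eigenvalues are the diagonal entries.
Diagonal: -4, -8, -12, 6.

-12, -8, -4, 6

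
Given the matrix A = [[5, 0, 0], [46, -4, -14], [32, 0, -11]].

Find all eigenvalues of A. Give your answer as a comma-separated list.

Set up det(sI - A) = 0.
Expanding along the first row, p(s) = s^3 + 10s^2 - 31s - 220.
Try s = -4: p(-4) = 0, so -4 is a root.
Factor out (s + 4): p(s) = (s + 4)·(s^2 + 6s - 55).
The quadratic factors as (s + 11)·(s - 5).
Eigenvalues: -11, -4, 5.

-11, -4, 5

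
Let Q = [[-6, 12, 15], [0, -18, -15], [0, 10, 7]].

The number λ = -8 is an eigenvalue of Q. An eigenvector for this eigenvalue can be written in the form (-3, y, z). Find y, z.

3, -2

We need (Q + 8I)v = 0.
Q + 8I = [[2, 12, 15], [0, -10, -15], [0, 10, 15]].
Row 1: (2)·-3 + (12)·y + (15)·z = 0
Row 2: (0)·-3 + (-10)·y + (-15)·z = 0
Row 3: (0)·-3 + (10)·y + (15)·z = 0
Solving gives y = 3, z = -2.
Check: Q·(-3, 3, -2) = (24, -24, 16) = -8·(-3, 3, -2).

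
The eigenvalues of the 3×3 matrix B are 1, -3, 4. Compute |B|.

-12

det(B) is the product of the eigenvalues: (1) · (-3) · (4) = -12.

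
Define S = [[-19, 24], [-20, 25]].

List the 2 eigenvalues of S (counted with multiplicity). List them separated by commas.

1, 5

det(S - lambda·I) = (-19 - lambda)(25 - lambda) - (24)·(-20) = lambda^2 - 6·lambda + 5.
This factors as (lambda - 1)·(lambda - 5) = 0.
Eigenvalues: 1, 5.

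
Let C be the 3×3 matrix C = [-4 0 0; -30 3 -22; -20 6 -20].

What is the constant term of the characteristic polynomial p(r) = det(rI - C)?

p(0) = det(0·I − C) = det(−C) = (−1)^3·det(C).
det(C) = -288, so p(0) = 288.

288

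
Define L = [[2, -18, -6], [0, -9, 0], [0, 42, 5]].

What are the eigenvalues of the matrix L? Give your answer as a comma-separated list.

Set up det(μI - L) = 0.
Cofactor expansion gives p(μ) = μ^3 + 2μ^2 - 53μ + 90.
Try μ = 2: p(2) = 0, so 2 is a root.
Dividing by (μ - 2) leaves μ^2 + 4μ - 45.
The quadratic factors as (μ + 9)·(μ - 5).
Eigenvalues: -9, 2, 5.

-9, 2, 5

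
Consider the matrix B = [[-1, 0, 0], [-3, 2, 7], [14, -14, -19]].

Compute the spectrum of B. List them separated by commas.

Set up det(μI - B) = 0.
Cofactor expansion gives p(μ) = μ^3 + 18μ^2 + 77μ + 60.
Try μ = -5: p(-5) = 0, so -5 is a root.
Dividing by (μ + 5) leaves μ^2 + 13μ + 12.
The quadratic factors as (μ + 12)·(μ + 1).
Eigenvalues: -12, -5, -1.

-12, -5, -1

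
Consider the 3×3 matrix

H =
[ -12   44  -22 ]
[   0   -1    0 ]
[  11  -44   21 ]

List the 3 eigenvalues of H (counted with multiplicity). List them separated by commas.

The characteristic polynomial is p(t) = det(tI - H).
Expanding the 3×3 determinant: p(t) = t^3 - 8t^2 - 19t - 10.
Since p(10) = 0, t = 10 is a root.
Factor out (t - 10): p(t) = (t - 10)·(t^2 + 2t + 1).
The quadratic factor is (t + 1)^2.
Eigenvalues: -1, -1, 10.

-1, -1, 10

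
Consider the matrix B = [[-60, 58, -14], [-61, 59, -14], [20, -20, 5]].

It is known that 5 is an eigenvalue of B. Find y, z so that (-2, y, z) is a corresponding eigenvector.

We need (B - 5I)v = 0.
B - 5I = [[-65, 58, -14], [-61, 54, -14], [20, -20, 0]].
Row 1: (-65)·-2 + (58)·y + (-14)·z = 0
Row 2: (-61)·-2 + (54)·y + (-14)·z = 0
Row 3: (20)·-2 + (-20)·y + (0)·z = 0
Solving gives y = -2, z = 1.
Check: B·(-2, -2, 1) = (-10, -10, 5) = 5·(-2, -2, 1).

-2, 1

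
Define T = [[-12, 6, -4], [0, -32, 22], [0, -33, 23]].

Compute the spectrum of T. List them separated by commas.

-12, -10, 1

The characteristic polynomial is p(λ) = det(λI - T).
Expanding along the first row, p(λ) = λ^3 + 21λ^2 + 98λ - 120.
Since p(-10) = 0, λ = -10 is a root.
Dividing by (λ + 10) leaves λ^2 + 11λ - 12.
The quadratic factors as (λ + 12)·(λ - 1).
Eigenvalues: -12, -10, 1.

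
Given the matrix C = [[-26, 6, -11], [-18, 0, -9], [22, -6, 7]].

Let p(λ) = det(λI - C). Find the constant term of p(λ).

p(λ) = λ^3 + 19λ^2 + 114λ + 216.
The constant term is 216.

216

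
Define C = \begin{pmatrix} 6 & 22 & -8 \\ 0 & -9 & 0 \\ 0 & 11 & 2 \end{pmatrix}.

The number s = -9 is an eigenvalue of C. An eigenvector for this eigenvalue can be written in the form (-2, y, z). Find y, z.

We need (C + 9I)v = 0.
C + 9I = [[15, 22, -8], [0, 0, 0], [0, 11, 11]].
Row 1: (15)·-2 + (22)·y + (-8)·z = 0
Row 2: (0)·-2 + (0)·y + (0)·z = 0
Row 3: (0)·-2 + (11)·y + (11)·z = 0
Solving gives y = 1, z = -1.
Check: C·(-2, 1, -1) = (18, -9, 9) = -9·(-2, 1, -1).

1, -1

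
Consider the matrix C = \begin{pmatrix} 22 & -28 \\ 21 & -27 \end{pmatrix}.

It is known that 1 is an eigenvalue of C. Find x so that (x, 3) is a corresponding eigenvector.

4

We need (C - 1I)v = 0.
C - 1I = [[21, -28], [21, -28]].
Row 1: (21)·x + (-28)·3 = 0
Row 2: (21)·x + (-28)·3 = 0
Solving gives x = 4.
Check: C·(4, 3) = (4, 3) = 1·(4, 3).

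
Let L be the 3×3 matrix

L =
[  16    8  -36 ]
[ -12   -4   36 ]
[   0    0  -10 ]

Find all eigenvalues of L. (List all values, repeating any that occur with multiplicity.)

-10, 4, 8

Compute the characteristic polynomial p(t) = det(tI - L).
Expanding the 3×3 determinant: p(t) = t^3 - 2t^2 - 88t + 320.
Try t = -10: p(-10) = 0, so -10 is a root.
Dividing by (t + 10) leaves t^2 - 12t + 32.
The quadratic factors as (t - 4)·(t - 8).
Eigenvalues: -10, 4, 8.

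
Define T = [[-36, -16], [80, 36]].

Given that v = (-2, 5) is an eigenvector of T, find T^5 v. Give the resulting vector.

(-2048, 5120)

First find the eigenvalue: Tv = (-8, 20) = 4·(-2, 5), so λ = 4.
Then T^5 v = λ^5·v = 4^5·(-2, 5) = 1024·(-2, 5) = (-2048, 5120).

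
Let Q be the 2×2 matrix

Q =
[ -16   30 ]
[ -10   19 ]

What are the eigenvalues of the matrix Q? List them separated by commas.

det(Q - rI) = (-16 - r)(19 - r) - (30)·(-10) = r^2 - 3r - 4.
This factors as (r + 1)·(r - 4) = 0.
Eigenvalues: -1, 4.

-1, 4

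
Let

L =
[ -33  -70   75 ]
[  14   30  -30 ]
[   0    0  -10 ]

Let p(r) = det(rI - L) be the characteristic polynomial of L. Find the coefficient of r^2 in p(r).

The coefficient of r^2 of det(rI - L) is −trace(L).
trace(L) = (-33) + (30) + (-10) = -13, so the coefficient is 13.

13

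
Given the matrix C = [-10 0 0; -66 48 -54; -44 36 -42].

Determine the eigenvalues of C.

The characteristic polynomial is p(lambda) = det(lambda·I - C).
Expanding the 3×3 determinant: p(lambda) = lambda^3 + 4·lambda^2 - 132·lambda - 720.
Try lambda = 12: p(12) = 0, so 12 is a root.
Factor out (lambda - 12): p(lambda) = (lambda - 12)·(lambda^2 + 16·lambda + 60).
The quadratic factors as (lambda + 10)·(lambda + 6).
Eigenvalues: -10, -6, 12.

-10, -6, 12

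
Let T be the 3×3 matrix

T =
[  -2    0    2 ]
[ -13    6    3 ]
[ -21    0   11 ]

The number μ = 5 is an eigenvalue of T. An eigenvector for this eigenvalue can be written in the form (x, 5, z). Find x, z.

2, 7

We need (T - 5I)v = 0.
T - 5I = [[-7, 0, 2], [-13, 1, 3], [-21, 0, 6]].
Row 1: (-7)·x + (0)·5 + (2)·z = 0
Row 2: (-13)·x + (1)·5 + (3)·z = 0
Row 3: (-21)·x + (0)·5 + (6)·z = 0
Solving gives x = 2, z = 7.
Check: T·(2, 5, 7) = (10, 25, 35) = 5·(2, 5, 7).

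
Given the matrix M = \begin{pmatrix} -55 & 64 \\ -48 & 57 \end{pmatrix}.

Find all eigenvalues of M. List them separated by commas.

-7, 9

det(M - rI) = (-55 - r)(57 - r) - (64)·(-48) = r^2 - 2r - 63.
This factors as (r + 7)·(r - 9) = 0.
Eigenvalues: -7, 9.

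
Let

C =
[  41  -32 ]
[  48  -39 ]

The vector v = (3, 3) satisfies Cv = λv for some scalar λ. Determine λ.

Compute Cv: C·(3, 3) = (27, 27).
Since Cv = λv, compare component 1: 27 = λ·3, so λ = 9.

9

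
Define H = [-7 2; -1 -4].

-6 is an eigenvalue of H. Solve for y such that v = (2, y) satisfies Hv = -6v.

We need (H + 6I)v = 0.
H + 6I = [[-1, 2], [-1, 2]].
Row 1: (-1)·2 + (2)·y = 0
Row 2: (-1)·2 + (2)·y = 0
Solving gives y = 1.
Check: H·(2, 1) = (-12, -6) = -6·(2, 1).

1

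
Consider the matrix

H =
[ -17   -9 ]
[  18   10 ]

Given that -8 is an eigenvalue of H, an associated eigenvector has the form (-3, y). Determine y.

3

We need (H + 8I)v = 0.
H + 8I = [[-9, -9], [18, 18]].
Row 1: (-9)·-3 + (-9)·y = 0
Row 2: (18)·-3 + (18)·y = 0
Solving gives y = 3.
Check: H·(-3, 3) = (24, -24) = -8·(-3, 3).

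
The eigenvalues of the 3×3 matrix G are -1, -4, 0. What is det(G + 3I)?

-6

If G has eigenvalues -1, -4, 0, then G + 3I has eigenvalues 2, -1, 3.
det(G + 3I) = (2) · (-1) · (3) = -6.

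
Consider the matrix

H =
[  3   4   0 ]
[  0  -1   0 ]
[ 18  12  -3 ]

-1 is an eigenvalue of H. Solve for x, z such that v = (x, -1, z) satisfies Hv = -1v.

1, 3

We need (H + 1I)v = 0.
H + 1I = [[4, 4, 0], [0, 0, 0], [18, 12, -2]].
Row 1: (4)·x + (4)·-1 + (0)·z = 0
Row 2: (0)·x + (0)·-1 + (0)·z = 0
Row 3: (18)·x + (12)·-1 + (-2)·z = 0
Solving gives x = 1, z = 3.
Check: H·(1, -1, 3) = (-1, 1, -3) = -1·(1, -1, 3).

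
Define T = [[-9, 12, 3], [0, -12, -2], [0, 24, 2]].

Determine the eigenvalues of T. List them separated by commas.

-9, -6, -4

Set up det(rI - T) = 0.
Expanding the 3×3 determinant: p(r) = r^3 + 19r^2 + 114r + 216.
Since p(-9) = 0, r = -9 is a root.
Dividing by (r + 9) leaves r^2 + 10r + 24.
The quadratic factors as (r + 6)·(r + 4).
Eigenvalues: -9, -6, -4.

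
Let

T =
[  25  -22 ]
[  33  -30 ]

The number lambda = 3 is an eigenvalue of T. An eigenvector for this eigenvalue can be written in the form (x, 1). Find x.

1

We need (T - 3I)v = 0.
T - 3I = [[22, -22], [33, -33]].
Row 1: (22)·x + (-22)·1 = 0
Row 2: (33)·x + (-33)·1 = 0
Solving gives x = 1.
Check: T·(1, 1) = (3, 3) = 3·(1, 1).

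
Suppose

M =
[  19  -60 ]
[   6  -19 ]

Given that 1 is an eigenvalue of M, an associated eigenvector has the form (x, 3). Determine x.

10

We need (M - 1I)v = 0.
M - 1I = [[18, -60], [6, -20]].
Row 1: (18)·x + (-60)·3 = 0
Row 2: (6)·x + (-20)·3 = 0
Solving gives x = 10.
Check: M·(10, 3) = (10, 3) = 1·(10, 3).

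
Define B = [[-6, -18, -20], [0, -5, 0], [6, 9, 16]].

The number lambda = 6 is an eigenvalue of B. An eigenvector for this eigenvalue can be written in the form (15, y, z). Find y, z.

0, -9

We need (B - 6I)v = 0.
B - 6I = [[-12, -18, -20], [0, -11, 0], [6, 9, 10]].
Row 1: (-12)·15 + (-18)·y + (-20)·z = 0
Row 2: (0)·15 + (-11)·y + (0)·z = 0
Row 3: (6)·15 + (9)·y + (10)·z = 0
Solving gives y = 0, z = -9.
Check: B·(15, 0, -9) = (90, 0, -54) = 6·(15, 0, -9).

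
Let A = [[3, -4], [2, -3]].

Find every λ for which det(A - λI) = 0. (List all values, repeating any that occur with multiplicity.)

-1, 1

det(A - λI) = (3 - λ)(-3 - λ) - (-4)·(2) = λ^2 - 1.
This factors as (λ + 1)·(λ - 1) = 0.
Eigenvalues: -1, 1.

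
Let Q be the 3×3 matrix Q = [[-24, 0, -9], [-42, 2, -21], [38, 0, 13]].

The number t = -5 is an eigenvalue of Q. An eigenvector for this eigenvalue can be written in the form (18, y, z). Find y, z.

-6, -38

We need (Q + 5I)v = 0.
Q + 5I = [[-19, 0, -9], [-42, 7, -21], [38, 0, 18]].
Row 1: (-19)·18 + (0)·y + (-9)·z = 0
Row 2: (-42)·18 + (7)·y + (-21)·z = 0
Row 3: (38)·18 + (0)·y + (18)·z = 0
Solving gives y = -6, z = -38.
Check: Q·(18, -6, -38) = (-90, 30, 190) = -5·(18, -6, -38).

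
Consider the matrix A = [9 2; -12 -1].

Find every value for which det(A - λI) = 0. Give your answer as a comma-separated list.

3, 5

det(A - lambda·I) = (9 - lambda)(-1 - lambda) - (2)·(-12) = lambda^2 - 8·lambda + 15.
This factors as (lambda - 3)·(lambda - 5) = 0.
Eigenvalues: 3, 5.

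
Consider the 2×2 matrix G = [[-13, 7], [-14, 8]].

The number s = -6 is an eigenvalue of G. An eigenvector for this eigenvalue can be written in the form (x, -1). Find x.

-1

We need (G + 6I)v = 0.
G + 6I = [[-7, 7], [-14, 14]].
Row 1: (-7)·x + (7)·-1 = 0
Row 2: (-14)·x + (14)·-1 = 0
Solving gives x = -1.
Check: G·(-1, -1) = (6, 6) = -6·(-1, -1).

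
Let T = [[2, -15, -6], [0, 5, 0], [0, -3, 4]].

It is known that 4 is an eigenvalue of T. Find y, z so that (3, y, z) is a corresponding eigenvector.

0, -1

We need (T - 4I)v = 0.
T - 4I = [[-2, -15, -6], [0, 1, 0], [0, -3, 0]].
Row 1: (-2)·3 + (-15)·y + (-6)·z = 0
Row 2: (0)·3 + (1)·y + (0)·z = 0
Row 3: (0)·3 + (-3)·y + (0)·z = 0
Solving gives y = 0, z = -1.
Check: T·(3, 0, -1) = (12, 0, -4) = 4·(3, 0, -1).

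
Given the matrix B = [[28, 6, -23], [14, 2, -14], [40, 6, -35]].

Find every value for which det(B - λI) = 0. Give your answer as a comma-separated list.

Compute the characteristic polynomial p(lambda) = det(lambda·I - B).
Cofactor expansion gives p(lambda) = lambda^3 + 5·lambda^2 - 74·lambda + 120.
Since p(5) = 0, lambda = 5 is a root.
Factor out (lambda - 5): p(lambda) = (lambda - 5)·(lambda^2 + 10·lambda - 24).
The quadratic factors as (lambda + 12)·(lambda - 2).
Eigenvalues: -12, 2, 5.

-12, 2, 5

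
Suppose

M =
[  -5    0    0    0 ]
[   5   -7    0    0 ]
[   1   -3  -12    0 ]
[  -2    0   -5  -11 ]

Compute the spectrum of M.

-12, -11, -7, -5

M is lower triangular, so its eigenvalues are the diagonal entries.
Diagonal: -5, -7, -12, -11.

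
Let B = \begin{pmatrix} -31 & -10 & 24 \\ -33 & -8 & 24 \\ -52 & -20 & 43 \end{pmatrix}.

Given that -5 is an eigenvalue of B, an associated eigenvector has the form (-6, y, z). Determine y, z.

-6, -9

We need (B + 5I)v = 0.
B + 5I = [[-26, -10, 24], [-33, -3, 24], [-52, -20, 48]].
Row 1: (-26)·-6 + (-10)·y + (24)·z = 0
Row 2: (-33)·-6 + (-3)·y + (24)·z = 0
Row 3: (-52)·-6 + (-20)·y + (48)·z = 0
Solving gives y = -6, z = -9.
Check: B·(-6, -6, -9) = (30, 30, 45) = -5·(-6, -6, -9).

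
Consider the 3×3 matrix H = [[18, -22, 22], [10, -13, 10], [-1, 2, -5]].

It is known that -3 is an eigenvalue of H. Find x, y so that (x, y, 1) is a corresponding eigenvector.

We need (H + 3I)v = 0.
H + 3I = [[21, -22, 22], [10, -10, 10], [-1, 2, -2]].
Row 1: (21)·x + (-22)·y + (22)·1 = 0
Row 2: (10)·x + (-10)·y + (10)·1 = 0
Row 3: (-1)·x + (2)·y + (-2)·1 = 0
Solving gives x = 0, y = 1.
Check: H·(0, 1, 1) = (0, -3, -3) = -3·(0, 1, 1).

0, 1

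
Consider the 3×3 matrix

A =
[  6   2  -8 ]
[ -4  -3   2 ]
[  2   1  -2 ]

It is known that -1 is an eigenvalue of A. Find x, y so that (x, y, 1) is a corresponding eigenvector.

We need (A + 1I)v = 0.
A + 1I = [[7, 2, -8], [-4, -2, 2], [2, 1, -1]].
Row 1: (7)·x + (2)·y + (-8)·1 = 0
Row 2: (-4)·x + (-2)·y + (2)·1 = 0
Row 3: (2)·x + (1)·y + (-1)·1 = 0
Solving gives x = 2, y = -3.
Check: A·(2, -3, 1) = (-2, 3, -1) = -1·(2, -3, 1).

2, -3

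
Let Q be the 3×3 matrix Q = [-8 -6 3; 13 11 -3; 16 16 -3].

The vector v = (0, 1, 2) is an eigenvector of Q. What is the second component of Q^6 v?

15625

First find the eigenvalue: Qv = (0, 5, 10) = 5·(0, 1, 2), so λ = 5.
Then Q^6 v = λ^6·v = 5^6·(0, 1, 2) = 15625·(0, 1, 2) = (0, 15625, 31250).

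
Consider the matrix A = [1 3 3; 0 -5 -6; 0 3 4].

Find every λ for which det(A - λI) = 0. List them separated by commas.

Compute the characteristic polynomial p(t) = det(tI - A).
Expanding along the first row, p(t) = t^3 - 3t + 2.
Rational-root test: t = 1 gives p(1) = 0.
Factor out (t - 1): p(t) = (t - 1)·(t^2 + t - 2).
The quadratic factors as (t + 2)·(t - 1).
Eigenvalues: -2, 1, 1.

-2, 1, 1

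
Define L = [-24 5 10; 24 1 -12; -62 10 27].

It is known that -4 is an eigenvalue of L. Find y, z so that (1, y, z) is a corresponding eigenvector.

We need (L + 4I)v = 0.
L + 4I = [[-20, 5, 10], [24, 5, -12], [-62, 10, 31]].
Row 1: (-20)·1 + (5)·y + (10)·z = 0
Row 2: (24)·1 + (5)·y + (-12)·z = 0
Row 3: (-62)·1 + (10)·y + (31)·z = 0
Solving gives y = 0, z = 2.
Check: L·(1, 0, 2) = (-4, 0, -8) = -4·(1, 0, 2).

0, 2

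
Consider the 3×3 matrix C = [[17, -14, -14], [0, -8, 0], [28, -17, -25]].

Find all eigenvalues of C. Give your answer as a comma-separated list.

Set up det(tI - C) = 0.
Expanding the 3×3 determinant: p(t) = t^3 + 16t^2 + 31t - 264.
Try t = -8: p(-8) = 0, so -8 is a root.
Factor out (t + 8): p(t) = (t + 8)·(t^2 + 8t - 33).
The quadratic factors as (t + 11)·(t - 3).
Eigenvalues: -11, -8, 3.

-11, -8, 3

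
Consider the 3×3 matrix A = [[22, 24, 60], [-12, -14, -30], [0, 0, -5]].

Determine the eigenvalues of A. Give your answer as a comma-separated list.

-5, -2, 10

Compute the characteristic polynomial p(lambda) = det(lambda·I - A).
Expanding the 3×3 determinant: p(lambda) = lambda^3 - 3·lambda^2 - 60·lambda - 100.
Since p(-2) = 0, lambda = -2 is a root.
Factor out (lambda + 2): p(lambda) = (lambda + 2)·(lambda^2 - 5·lambda - 50).
The quadratic factors as (lambda + 5)·(lambda - 10).
Eigenvalues: -5, -2, 10.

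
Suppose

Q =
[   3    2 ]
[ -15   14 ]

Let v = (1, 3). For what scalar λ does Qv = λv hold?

Compute Qv: Q·(1, 3) = (9, 27).
Since Qv = λv, compare component 1: 9 = λ·1, so λ = 9.

9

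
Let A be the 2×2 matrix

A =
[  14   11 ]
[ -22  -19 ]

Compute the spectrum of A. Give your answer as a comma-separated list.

-8, 3

det(A - λI) = (14 - λ)(-19 - λ) - (11)·(-22) = λ^2 + 5λ - 24.
This factors as (λ + 8)·(λ - 3) = 0.
Eigenvalues: -8, 3.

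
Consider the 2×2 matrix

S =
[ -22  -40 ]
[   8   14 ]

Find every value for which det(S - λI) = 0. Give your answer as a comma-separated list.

det(S - λI) = (-22 - λ)(14 - λ) - (-40)·(8) = λ^2 + 8λ + 12.
This factors as (λ + 6)·(λ + 2) = 0.
Eigenvalues: -6, -2.

-6, -2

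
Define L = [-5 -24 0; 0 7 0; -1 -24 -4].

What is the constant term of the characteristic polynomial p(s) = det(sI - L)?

-140

p(0) = det(0·I − L) = det(−L) = (−1)^3·det(L).
det(L) = 140, so p(0) = -140.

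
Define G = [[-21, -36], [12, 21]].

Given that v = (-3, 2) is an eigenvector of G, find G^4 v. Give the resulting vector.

First find the eigenvalue: Gv = (-9, 6) = 3·(-3, 2), so λ = 3.
Then G^4 v = λ^4·v = 3^4·(-3, 2) = 81·(-3, 2) = (-243, 162).

(-243, 162)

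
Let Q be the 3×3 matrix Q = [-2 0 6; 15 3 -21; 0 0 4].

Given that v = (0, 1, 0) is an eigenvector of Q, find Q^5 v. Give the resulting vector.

(0, 243, 0)

First find the eigenvalue: Qv = (0, 3, 0) = 3·(0, 1, 0), so λ = 3.
Then Q^5 v = λ^5·v = 3^5·(0, 1, 0) = 243·(0, 1, 0) = (0, 243, 0).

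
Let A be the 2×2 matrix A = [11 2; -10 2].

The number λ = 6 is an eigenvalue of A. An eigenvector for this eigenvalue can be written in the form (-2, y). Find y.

We need (A - 6I)v = 0.
A - 6I = [[5, 2], [-10, -4]].
Row 1: (5)·-2 + (2)·y = 0
Row 2: (-10)·-2 + (-4)·y = 0
Solving gives y = 5.
Check: A·(-2, 5) = (-12, 30) = 6·(-2, 5).

5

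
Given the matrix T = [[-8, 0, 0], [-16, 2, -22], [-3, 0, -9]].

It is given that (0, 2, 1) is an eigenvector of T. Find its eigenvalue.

-9

Compute Tv: T·(0, 2, 1) = (0, -18, -9).
Since Tv = λv, compare component 2: -18 = λ·2, so λ = -9.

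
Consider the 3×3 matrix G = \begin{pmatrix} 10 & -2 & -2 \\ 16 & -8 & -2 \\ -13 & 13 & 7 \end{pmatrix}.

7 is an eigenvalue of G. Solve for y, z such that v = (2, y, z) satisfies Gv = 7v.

2, 1

We need (G - 7I)v = 0.
G - 7I = [[3, -2, -2], [16, -15, -2], [-13, 13, 0]].
Row 1: (3)·2 + (-2)·y + (-2)·z = 0
Row 2: (16)·2 + (-15)·y + (-2)·z = 0
Row 3: (-13)·2 + (13)·y + (0)·z = 0
Solving gives y = 2, z = 1.
Check: G·(2, 2, 1) = (14, 14, 7) = 7·(2, 2, 1).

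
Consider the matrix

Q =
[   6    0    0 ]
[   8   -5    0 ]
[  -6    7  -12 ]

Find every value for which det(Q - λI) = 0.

Q is lower triangular, so its eigenvalues are the diagonal entries.
Diagonal: 6, -5, -12.

-12, -5, 6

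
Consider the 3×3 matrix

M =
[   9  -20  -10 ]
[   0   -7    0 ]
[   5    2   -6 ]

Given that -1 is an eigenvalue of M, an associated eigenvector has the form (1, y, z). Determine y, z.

We need (M + 1I)v = 0.
M + 1I = [[10, -20, -10], [0, -6, 0], [5, 2, -5]].
Row 1: (10)·1 + (-20)·y + (-10)·z = 0
Row 2: (0)·1 + (-6)·y + (0)·z = 0
Row 3: (5)·1 + (2)·y + (-5)·z = 0
Solving gives y = 0, z = 1.
Check: M·(1, 0, 1) = (-1, 0, -1) = -1·(1, 0, 1).

0, 1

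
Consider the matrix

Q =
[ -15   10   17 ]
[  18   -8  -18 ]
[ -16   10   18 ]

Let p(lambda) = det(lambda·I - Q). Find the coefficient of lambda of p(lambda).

-22

p(lambda) = lambda^3 + 5·lambda^2 - 22·lambda + 16.
The coefficient of lambda is -22.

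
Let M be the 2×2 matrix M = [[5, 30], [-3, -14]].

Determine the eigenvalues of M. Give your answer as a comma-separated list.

det(M - sI) = (5 - s)(-14 - s) - (30)·(-3) = s^2 + 9s + 20.
This factors as (s + 5)·(s + 4) = 0.
Eigenvalues: -5, -4.

-5, -4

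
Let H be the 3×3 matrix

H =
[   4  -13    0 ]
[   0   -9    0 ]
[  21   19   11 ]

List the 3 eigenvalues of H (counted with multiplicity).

-9, 4, 11

The characteristic polynomial is p(μ) = det(μI - H).
Expanding the 3×3 determinant: p(μ) = μ^3 - 6μ^2 - 91μ + 396.
Rational-root test: μ = 4 gives p(4) = 0.
Factor out (μ - 4): p(μ) = (μ - 4)·(μ^2 - 2μ - 99).
The quadratic factors as (μ + 9)·(μ - 11).
Eigenvalues: -9, 4, 11.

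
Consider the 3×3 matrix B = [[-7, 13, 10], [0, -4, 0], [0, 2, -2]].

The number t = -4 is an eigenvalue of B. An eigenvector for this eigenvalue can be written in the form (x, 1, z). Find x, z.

1, -1

We need (B + 4I)v = 0.
B + 4I = [[-3, 13, 10], [0, 0, 0], [0, 2, 2]].
Row 1: (-3)·x + (13)·1 + (10)·z = 0
Row 2: (0)·x + (0)·1 + (0)·z = 0
Row 3: (0)·x + (2)·1 + (2)·z = 0
Solving gives x = 1, z = -1.
Check: B·(1, 1, -1) = (-4, -4, 4) = -4·(1, 1, -1).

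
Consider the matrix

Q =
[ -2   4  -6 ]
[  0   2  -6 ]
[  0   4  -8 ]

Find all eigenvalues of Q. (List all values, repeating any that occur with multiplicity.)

Set up det(rI - Q) = 0.
Expanding along the first row, p(r) = r^3 + 8r^2 + 20r + 16.
Since p(-2) = 0, r = -2 is a root.
Factor out (r + 2): p(r) = (r + 2)·(r^2 + 6r + 8).
The quadratic factors as (r + 4)·(r + 2).
Eigenvalues: -4, -2, -2.

-4, -2, -2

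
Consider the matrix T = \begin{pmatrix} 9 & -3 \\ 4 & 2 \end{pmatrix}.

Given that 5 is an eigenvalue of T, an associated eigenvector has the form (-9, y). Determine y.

We need (T - 5I)v = 0.
T - 5I = [[4, -3], [4, -3]].
Row 1: (4)·-9 + (-3)·y = 0
Row 2: (4)·-9 + (-3)·y = 0
Solving gives y = -12.
Check: T·(-9, -12) = (-45, -60) = 5·(-9, -12).

-12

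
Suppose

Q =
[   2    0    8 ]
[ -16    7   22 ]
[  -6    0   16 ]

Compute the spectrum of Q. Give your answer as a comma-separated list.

The characteristic polynomial is p(λ) = det(λI - Q).
Cofactor expansion gives p(λ) = λ^3 - 25λ^2 + 206λ - 560.
Since p(7) = 0, λ = 7 is a root.
Dividing by (λ - 7) leaves λ^2 - 18λ + 80.
The quadratic factors as (λ - 8)·(λ - 10).
Eigenvalues: 7, 8, 10.

7, 8, 10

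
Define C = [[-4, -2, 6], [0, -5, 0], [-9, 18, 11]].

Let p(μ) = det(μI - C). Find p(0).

p(0) = det(0·I − C) = det(−C) = (−1)^3·det(C).
det(C) = -50, so p(0) = 50.

50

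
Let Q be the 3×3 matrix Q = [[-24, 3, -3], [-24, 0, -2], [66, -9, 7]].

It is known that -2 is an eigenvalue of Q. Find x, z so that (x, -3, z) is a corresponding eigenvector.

We need (Q + 2I)v = 0.
Q + 2I = [[-22, 3, -3], [-24, 2, -2], [66, -9, 9]].
Row 1: (-22)·x + (3)·-3 + (-3)·z = 0
Row 2: (-24)·x + (2)·-3 + (-2)·z = 0
Row 3: (66)·x + (-9)·-3 + (9)·z = 0
Solving gives x = 0, z = -3.
Check: Q·(0, -3, -3) = (0, 6, 6) = -2·(0, -3, -3).

0, -3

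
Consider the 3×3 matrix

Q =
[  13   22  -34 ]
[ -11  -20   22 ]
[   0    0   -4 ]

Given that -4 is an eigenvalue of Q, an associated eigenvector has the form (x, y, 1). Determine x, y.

2, 0

We need (Q + 4I)v = 0.
Q + 4I = [[17, 22, -34], [-11, -16, 22], [0, 0, 0]].
Row 1: (17)·x + (22)·y + (-34)·1 = 0
Row 2: (-11)·x + (-16)·y + (22)·1 = 0
Row 3: (0)·x + (0)·y + (0)·1 = 0
Solving gives x = 2, y = 0.
Check: Q·(2, 0, 1) = (-8, 0, -4) = -4·(2, 0, 1).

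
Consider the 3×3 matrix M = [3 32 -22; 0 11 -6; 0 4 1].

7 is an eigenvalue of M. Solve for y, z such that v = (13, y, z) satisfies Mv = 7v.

3, 2

We need (M - 7I)v = 0.
M - 7I = [[-4, 32, -22], [0, 4, -6], [0, 4, -6]].
Row 1: (-4)·13 + (32)·y + (-22)·z = 0
Row 2: (0)·13 + (4)·y + (-6)·z = 0
Row 3: (0)·13 + (4)·y + (-6)·z = 0
Solving gives y = 3, z = 2.
Check: M·(13, 3, 2) = (91, 21, 14) = 7·(13, 3, 2).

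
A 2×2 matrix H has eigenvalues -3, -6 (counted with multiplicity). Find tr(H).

trace(H) is the sum of the eigenvalues: (-3) + (-6) = -9.

-9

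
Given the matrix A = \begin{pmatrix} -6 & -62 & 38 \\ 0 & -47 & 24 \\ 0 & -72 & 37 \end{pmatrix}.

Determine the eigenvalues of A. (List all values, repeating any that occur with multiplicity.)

-11, -6, 1

Compute the characteristic polynomial p(r) = det(rI - A).
Expanding along the first row, p(r) = r^3 + 16r^2 + 49r - 66.
Try r = -11: p(-11) = 0, so -11 is a root.
Factor out (r + 11): p(r) = (r + 11)·(r^2 + 5r - 6).
The quadratic factors as (r + 6)·(r - 1).
Eigenvalues: -11, -6, 1.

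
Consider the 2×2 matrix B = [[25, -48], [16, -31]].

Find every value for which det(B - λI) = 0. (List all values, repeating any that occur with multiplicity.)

det(B - sI) = (25 - s)(-31 - s) - (-48)·(16) = s^2 + 6s - 7.
This factors as (s + 7)·(s - 1) = 0.
Eigenvalues: -7, 1.

-7, 1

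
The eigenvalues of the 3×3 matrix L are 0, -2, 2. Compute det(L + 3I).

15

If L has eigenvalues 0, -2, 2, then L + 3I has eigenvalues 3, 1, 5.
det(L + 3I) = (3) · (1) · (5) = 15.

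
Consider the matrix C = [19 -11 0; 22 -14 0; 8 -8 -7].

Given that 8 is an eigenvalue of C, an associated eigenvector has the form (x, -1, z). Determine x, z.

We need (C - 8I)v = 0.
C - 8I = [[11, -11, 0], [22, -22, 0], [8, -8, -15]].
Row 1: (11)·x + (-11)·-1 + (0)·z = 0
Row 2: (22)·x + (-22)·-1 + (0)·z = 0
Row 3: (8)·x + (-8)·-1 + (-15)·z = 0
Solving gives x = -1, z = 0.
Check: C·(-1, -1, 0) = (-8, -8, 0) = 8·(-1, -1, 0).

-1, 0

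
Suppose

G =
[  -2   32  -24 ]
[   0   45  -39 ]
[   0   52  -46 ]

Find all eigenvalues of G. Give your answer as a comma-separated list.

Compute the characteristic polynomial p(t) = det(tI - G).
Expanding along the first row, p(t) = t^3 + 3t^2 - 40t - 84.
Try t = -2: p(-2) = 0, so -2 is a root.
Dividing by (t + 2) leaves t^2 + t - 42.
The quadratic factors as (t + 7)·(t - 6).
Eigenvalues: -7, -2, 6.

-7, -2, 6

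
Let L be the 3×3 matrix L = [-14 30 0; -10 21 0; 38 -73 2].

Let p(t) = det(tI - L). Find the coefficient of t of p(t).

20

p(t) = t^3 - 9t^2 + 20t - 12.
The coefficient of t is 20.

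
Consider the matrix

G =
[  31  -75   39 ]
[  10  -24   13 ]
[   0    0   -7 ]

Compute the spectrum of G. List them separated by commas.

-7, 1, 6

Set up det(sI - G) = 0.
Expanding the 3×3 determinant: p(s) = s^3 - 43s + 42.
Try s = -7: p(-7) = 0, so -7 is a root.
Dividing by (s + 7) leaves s^2 - 7s + 6.
The quadratic factors as (s - 1)·(s - 6).
Eigenvalues: -7, 1, 6.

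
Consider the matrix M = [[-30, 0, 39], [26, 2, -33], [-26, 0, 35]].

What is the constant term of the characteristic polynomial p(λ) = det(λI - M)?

p(0) = det(0·I − M) = det(−M) = (−1)^3·det(M).
det(M) = -72, so p(0) = 72.

72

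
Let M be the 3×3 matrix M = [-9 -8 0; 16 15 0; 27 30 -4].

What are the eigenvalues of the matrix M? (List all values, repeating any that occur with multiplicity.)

The characteristic polynomial is p(λ) = det(λI - M).
Cofactor expansion gives p(λ) = λ^3 - 2λ^2 - 31λ - 28.
Rational-root test: λ = -1 gives p(-1) = 0.
Dividing by (λ + 1) leaves λ^2 - 3λ - 28.
The quadratic factors as (λ + 4)·(λ - 7).
Eigenvalues: -4, -1, 7.

-4, -1, 7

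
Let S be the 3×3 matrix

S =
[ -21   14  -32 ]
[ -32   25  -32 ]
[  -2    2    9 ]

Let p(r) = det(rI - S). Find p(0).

p(0) = det(0·I − S) = det(−S) = (−1)^3·det(S).
det(S) = -693, so p(0) = 693.

693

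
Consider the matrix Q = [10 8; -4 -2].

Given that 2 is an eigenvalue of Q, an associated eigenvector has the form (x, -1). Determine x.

We need (Q - 2I)v = 0.
Q - 2I = [[8, 8], [-4, -4]].
Row 1: (8)·x + (8)·-1 = 0
Row 2: (-4)·x + (-4)·-1 = 0
Solving gives x = 1.
Check: Q·(1, -1) = (2, -2) = 2·(1, -1).

1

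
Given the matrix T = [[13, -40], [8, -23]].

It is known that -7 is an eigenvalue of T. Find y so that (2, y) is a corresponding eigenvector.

We need (T + 7I)v = 0.
T + 7I = [[20, -40], [8, -16]].
Row 1: (20)·2 + (-40)·y = 0
Row 2: (8)·2 + (-16)·y = 0
Solving gives y = 1.
Check: T·(2, 1) = (-14, -7) = -7·(2, 1).

1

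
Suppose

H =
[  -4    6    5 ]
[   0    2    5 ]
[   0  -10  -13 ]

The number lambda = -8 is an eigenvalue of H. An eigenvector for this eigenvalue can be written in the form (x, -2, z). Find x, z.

We need (H + 8I)v = 0.
H + 8I = [[4, 6, 5], [0, 10, 5], [0, -10, -5]].
Row 1: (4)·x + (6)·-2 + (5)·z = 0
Row 2: (0)·x + (10)·-2 + (5)·z = 0
Row 3: (0)·x + (-10)·-2 + (-5)·z = 0
Solving gives x = -2, z = 4.
Check: H·(-2, -2, 4) = (16, 16, -32) = -8·(-2, -2, 4).

-2, 4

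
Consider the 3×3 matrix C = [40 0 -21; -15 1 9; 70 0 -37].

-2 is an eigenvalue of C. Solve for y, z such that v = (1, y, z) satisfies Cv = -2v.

-1, 2

We need (C + 2I)v = 0.
C + 2I = [[42, 0, -21], [-15, 3, 9], [70, 0, -35]].
Row 1: (42)·1 + (0)·y + (-21)·z = 0
Row 2: (-15)·1 + (3)·y + (9)·z = 0
Row 3: (70)·1 + (0)·y + (-35)·z = 0
Solving gives y = -1, z = 2.
Check: C·(1, -1, 2) = (-2, 2, -4) = -2·(1, -1, 2).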